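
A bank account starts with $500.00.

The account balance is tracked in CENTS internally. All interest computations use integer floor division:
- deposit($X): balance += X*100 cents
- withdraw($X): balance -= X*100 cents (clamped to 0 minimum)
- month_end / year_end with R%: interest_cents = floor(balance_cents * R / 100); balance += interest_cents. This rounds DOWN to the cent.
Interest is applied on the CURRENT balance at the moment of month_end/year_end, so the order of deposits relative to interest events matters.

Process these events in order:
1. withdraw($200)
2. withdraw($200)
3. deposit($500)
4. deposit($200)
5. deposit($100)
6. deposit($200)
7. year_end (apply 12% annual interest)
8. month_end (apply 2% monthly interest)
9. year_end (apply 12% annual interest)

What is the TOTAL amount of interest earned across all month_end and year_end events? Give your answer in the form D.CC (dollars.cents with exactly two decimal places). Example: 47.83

Answer: 307.43

Derivation:
After 1 (withdraw($200)): balance=$300.00 total_interest=$0.00
After 2 (withdraw($200)): balance=$100.00 total_interest=$0.00
After 3 (deposit($500)): balance=$600.00 total_interest=$0.00
After 4 (deposit($200)): balance=$800.00 total_interest=$0.00
After 5 (deposit($100)): balance=$900.00 total_interest=$0.00
After 6 (deposit($200)): balance=$1100.00 total_interest=$0.00
After 7 (year_end (apply 12% annual interest)): balance=$1232.00 total_interest=$132.00
After 8 (month_end (apply 2% monthly interest)): balance=$1256.64 total_interest=$156.64
After 9 (year_end (apply 12% annual interest)): balance=$1407.43 total_interest=$307.43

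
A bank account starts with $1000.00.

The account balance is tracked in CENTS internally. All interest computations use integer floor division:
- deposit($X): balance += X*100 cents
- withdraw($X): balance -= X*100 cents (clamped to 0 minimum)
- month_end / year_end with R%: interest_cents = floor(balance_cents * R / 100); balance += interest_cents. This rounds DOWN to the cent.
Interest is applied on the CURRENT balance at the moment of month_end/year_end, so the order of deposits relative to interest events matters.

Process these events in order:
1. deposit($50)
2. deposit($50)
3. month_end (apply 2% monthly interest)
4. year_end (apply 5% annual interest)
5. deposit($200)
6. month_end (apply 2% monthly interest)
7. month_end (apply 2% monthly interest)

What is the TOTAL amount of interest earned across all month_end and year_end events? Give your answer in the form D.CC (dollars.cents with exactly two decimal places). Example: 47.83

Answer: 133.77

Derivation:
After 1 (deposit($50)): balance=$1050.00 total_interest=$0.00
After 2 (deposit($50)): balance=$1100.00 total_interest=$0.00
After 3 (month_end (apply 2% monthly interest)): balance=$1122.00 total_interest=$22.00
After 4 (year_end (apply 5% annual interest)): balance=$1178.10 total_interest=$78.10
After 5 (deposit($200)): balance=$1378.10 total_interest=$78.10
After 6 (month_end (apply 2% monthly interest)): balance=$1405.66 total_interest=$105.66
After 7 (month_end (apply 2% monthly interest)): balance=$1433.77 total_interest=$133.77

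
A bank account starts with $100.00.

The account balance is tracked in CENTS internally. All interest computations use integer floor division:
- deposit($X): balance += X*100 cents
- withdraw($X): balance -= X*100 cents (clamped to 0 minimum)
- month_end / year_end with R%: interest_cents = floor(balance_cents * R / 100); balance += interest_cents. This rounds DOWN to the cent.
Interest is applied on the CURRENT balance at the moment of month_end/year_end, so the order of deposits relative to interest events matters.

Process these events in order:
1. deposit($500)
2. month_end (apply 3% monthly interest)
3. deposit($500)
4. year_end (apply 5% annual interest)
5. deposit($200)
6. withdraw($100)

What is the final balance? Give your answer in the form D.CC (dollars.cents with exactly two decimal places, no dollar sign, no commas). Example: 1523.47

Answer: 1273.90

Derivation:
After 1 (deposit($500)): balance=$600.00 total_interest=$0.00
After 2 (month_end (apply 3% monthly interest)): balance=$618.00 total_interest=$18.00
After 3 (deposit($500)): balance=$1118.00 total_interest=$18.00
After 4 (year_end (apply 5% annual interest)): balance=$1173.90 total_interest=$73.90
After 5 (deposit($200)): balance=$1373.90 total_interest=$73.90
After 6 (withdraw($100)): balance=$1273.90 total_interest=$73.90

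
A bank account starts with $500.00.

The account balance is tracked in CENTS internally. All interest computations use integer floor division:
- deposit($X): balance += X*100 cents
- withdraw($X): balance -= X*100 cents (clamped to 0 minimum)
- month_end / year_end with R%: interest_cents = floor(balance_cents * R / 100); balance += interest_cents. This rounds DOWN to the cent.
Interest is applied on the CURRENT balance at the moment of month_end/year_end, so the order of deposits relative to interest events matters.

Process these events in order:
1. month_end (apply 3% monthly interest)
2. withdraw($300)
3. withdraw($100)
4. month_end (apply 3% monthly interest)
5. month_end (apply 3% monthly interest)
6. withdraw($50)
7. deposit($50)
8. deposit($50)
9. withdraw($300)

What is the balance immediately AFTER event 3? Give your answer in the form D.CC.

After 1 (month_end (apply 3% monthly interest)): balance=$515.00 total_interest=$15.00
After 2 (withdraw($300)): balance=$215.00 total_interest=$15.00
After 3 (withdraw($100)): balance=$115.00 total_interest=$15.00

Answer: 115.00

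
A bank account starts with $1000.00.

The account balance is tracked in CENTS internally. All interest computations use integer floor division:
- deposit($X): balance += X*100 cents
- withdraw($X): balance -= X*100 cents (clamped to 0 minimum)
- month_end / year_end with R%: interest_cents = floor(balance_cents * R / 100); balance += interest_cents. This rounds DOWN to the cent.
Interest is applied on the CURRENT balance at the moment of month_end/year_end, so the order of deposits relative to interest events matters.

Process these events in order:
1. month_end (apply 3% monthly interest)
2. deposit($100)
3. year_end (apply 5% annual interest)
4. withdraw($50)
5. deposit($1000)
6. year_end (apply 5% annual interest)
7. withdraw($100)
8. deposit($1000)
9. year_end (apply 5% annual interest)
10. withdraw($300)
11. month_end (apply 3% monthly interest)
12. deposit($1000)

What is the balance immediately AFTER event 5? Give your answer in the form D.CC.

After 1 (month_end (apply 3% monthly interest)): balance=$1030.00 total_interest=$30.00
After 2 (deposit($100)): balance=$1130.00 total_interest=$30.00
After 3 (year_end (apply 5% annual interest)): balance=$1186.50 total_interest=$86.50
After 4 (withdraw($50)): balance=$1136.50 total_interest=$86.50
After 5 (deposit($1000)): balance=$2136.50 total_interest=$86.50

Answer: 2136.50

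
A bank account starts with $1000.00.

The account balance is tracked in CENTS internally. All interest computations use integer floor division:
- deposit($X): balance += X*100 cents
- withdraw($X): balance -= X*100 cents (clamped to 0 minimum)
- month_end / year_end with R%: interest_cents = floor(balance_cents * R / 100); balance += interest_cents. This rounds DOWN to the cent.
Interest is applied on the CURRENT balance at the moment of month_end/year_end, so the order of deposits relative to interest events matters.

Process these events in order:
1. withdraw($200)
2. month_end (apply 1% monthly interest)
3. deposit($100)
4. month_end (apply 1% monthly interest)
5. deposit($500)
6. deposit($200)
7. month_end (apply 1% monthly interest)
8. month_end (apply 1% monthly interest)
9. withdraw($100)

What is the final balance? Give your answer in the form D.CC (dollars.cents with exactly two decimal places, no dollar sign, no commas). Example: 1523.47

Answer: 1549.58

Derivation:
After 1 (withdraw($200)): balance=$800.00 total_interest=$0.00
After 2 (month_end (apply 1% monthly interest)): balance=$808.00 total_interest=$8.00
After 3 (deposit($100)): balance=$908.00 total_interest=$8.00
After 4 (month_end (apply 1% monthly interest)): balance=$917.08 total_interest=$17.08
After 5 (deposit($500)): balance=$1417.08 total_interest=$17.08
After 6 (deposit($200)): balance=$1617.08 total_interest=$17.08
After 7 (month_end (apply 1% monthly interest)): balance=$1633.25 total_interest=$33.25
After 8 (month_end (apply 1% monthly interest)): balance=$1649.58 total_interest=$49.58
After 9 (withdraw($100)): balance=$1549.58 total_interest=$49.58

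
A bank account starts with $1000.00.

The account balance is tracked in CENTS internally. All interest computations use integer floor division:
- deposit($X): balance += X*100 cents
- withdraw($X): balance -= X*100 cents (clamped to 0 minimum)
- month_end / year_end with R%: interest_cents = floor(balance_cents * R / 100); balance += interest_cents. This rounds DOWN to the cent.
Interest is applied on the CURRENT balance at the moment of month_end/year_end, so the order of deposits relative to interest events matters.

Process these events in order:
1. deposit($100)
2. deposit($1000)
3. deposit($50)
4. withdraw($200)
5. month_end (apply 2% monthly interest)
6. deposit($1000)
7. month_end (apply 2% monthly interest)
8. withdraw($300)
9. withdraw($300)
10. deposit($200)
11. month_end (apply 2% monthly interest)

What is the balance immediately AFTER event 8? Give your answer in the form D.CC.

After 1 (deposit($100)): balance=$1100.00 total_interest=$0.00
After 2 (deposit($1000)): balance=$2100.00 total_interest=$0.00
After 3 (deposit($50)): balance=$2150.00 total_interest=$0.00
After 4 (withdraw($200)): balance=$1950.00 total_interest=$0.00
After 5 (month_end (apply 2% monthly interest)): balance=$1989.00 total_interest=$39.00
After 6 (deposit($1000)): balance=$2989.00 total_interest=$39.00
After 7 (month_end (apply 2% monthly interest)): balance=$3048.78 total_interest=$98.78
After 8 (withdraw($300)): balance=$2748.78 total_interest=$98.78

Answer: 2748.78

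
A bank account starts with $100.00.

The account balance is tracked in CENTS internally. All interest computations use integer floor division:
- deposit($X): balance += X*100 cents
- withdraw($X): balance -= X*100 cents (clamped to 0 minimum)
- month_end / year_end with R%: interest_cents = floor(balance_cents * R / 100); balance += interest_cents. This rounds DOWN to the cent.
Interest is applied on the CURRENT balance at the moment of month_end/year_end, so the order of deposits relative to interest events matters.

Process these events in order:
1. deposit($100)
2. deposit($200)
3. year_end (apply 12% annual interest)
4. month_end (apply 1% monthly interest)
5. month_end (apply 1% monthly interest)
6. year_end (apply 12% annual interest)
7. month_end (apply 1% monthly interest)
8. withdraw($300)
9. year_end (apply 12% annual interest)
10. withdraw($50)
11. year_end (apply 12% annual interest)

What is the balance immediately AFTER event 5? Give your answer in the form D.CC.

After 1 (deposit($100)): balance=$200.00 total_interest=$0.00
After 2 (deposit($200)): balance=$400.00 total_interest=$0.00
After 3 (year_end (apply 12% annual interest)): balance=$448.00 total_interest=$48.00
After 4 (month_end (apply 1% monthly interest)): balance=$452.48 total_interest=$52.48
After 5 (month_end (apply 1% monthly interest)): balance=$457.00 total_interest=$57.00

Answer: 457.00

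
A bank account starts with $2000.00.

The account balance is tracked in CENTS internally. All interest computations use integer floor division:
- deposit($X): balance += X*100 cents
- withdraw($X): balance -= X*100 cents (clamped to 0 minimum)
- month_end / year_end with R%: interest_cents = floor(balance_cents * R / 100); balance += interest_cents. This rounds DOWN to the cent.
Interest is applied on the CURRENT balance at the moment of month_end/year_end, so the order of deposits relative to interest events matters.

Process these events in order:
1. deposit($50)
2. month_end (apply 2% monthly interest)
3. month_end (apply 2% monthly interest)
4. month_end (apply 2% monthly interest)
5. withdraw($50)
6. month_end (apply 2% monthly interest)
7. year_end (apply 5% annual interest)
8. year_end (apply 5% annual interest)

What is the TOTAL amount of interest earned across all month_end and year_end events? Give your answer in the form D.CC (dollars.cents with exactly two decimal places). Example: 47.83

After 1 (deposit($50)): balance=$2050.00 total_interest=$0.00
After 2 (month_end (apply 2% monthly interest)): balance=$2091.00 total_interest=$41.00
After 3 (month_end (apply 2% monthly interest)): balance=$2132.82 total_interest=$82.82
After 4 (month_end (apply 2% monthly interest)): balance=$2175.47 total_interest=$125.47
After 5 (withdraw($50)): balance=$2125.47 total_interest=$125.47
After 6 (month_end (apply 2% monthly interest)): balance=$2167.97 total_interest=$167.97
After 7 (year_end (apply 5% annual interest)): balance=$2276.36 total_interest=$276.36
After 8 (year_end (apply 5% annual interest)): balance=$2390.17 total_interest=$390.17

Answer: 390.17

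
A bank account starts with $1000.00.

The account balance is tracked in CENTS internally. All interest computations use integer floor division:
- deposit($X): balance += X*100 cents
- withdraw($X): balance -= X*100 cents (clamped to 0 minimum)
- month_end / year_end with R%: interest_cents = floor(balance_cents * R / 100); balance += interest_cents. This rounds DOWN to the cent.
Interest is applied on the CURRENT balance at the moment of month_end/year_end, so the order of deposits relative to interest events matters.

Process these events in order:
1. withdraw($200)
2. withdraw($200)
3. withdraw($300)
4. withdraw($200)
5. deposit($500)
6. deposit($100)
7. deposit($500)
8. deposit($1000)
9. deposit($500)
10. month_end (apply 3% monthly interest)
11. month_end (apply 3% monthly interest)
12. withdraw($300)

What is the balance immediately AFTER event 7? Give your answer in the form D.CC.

After 1 (withdraw($200)): balance=$800.00 total_interest=$0.00
After 2 (withdraw($200)): balance=$600.00 total_interest=$0.00
After 3 (withdraw($300)): balance=$300.00 total_interest=$0.00
After 4 (withdraw($200)): balance=$100.00 total_interest=$0.00
After 5 (deposit($500)): balance=$600.00 total_interest=$0.00
After 6 (deposit($100)): balance=$700.00 total_interest=$0.00
After 7 (deposit($500)): balance=$1200.00 total_interest=$0.00

Answer: 1200.00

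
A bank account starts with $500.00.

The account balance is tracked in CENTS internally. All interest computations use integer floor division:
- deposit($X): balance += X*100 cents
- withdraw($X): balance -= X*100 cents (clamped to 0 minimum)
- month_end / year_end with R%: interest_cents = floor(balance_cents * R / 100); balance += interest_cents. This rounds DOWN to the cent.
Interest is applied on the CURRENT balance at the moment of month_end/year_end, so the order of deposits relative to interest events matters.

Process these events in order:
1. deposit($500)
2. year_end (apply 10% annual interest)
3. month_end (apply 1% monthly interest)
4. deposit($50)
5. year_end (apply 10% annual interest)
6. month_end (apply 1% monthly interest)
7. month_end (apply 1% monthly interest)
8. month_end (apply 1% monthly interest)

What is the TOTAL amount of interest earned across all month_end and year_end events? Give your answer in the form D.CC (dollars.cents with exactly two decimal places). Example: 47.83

After 1 (deposit($500)): balance=$1000.00 total_interest=$0.00
After 2 (year_end (apply 10% annual interest)): balance=$1100.00 total_interest=$100.00
After 3 (month_end (apply 1% monthly interest)): balance=$1111.00 total_interest=$111.00
After 4 (deposit($50)): balance=$1161.00 total_interest=$111.00
After 5 (year_end (apply 10% annual interest)): balance=$1277.10 total_interest=$227.10
After 6 (month_end (apply 1% monthly interest)): balance=$1289.87 total_interest=$239.87
After 7 (month_end (apply 1% monthly interest)): balance=$1302.76 total_interest=$252.76
After 8 (month_end (apply 1% monthly interest)): balance=$1315.78 total_interest=$265.78

Answer: 265.78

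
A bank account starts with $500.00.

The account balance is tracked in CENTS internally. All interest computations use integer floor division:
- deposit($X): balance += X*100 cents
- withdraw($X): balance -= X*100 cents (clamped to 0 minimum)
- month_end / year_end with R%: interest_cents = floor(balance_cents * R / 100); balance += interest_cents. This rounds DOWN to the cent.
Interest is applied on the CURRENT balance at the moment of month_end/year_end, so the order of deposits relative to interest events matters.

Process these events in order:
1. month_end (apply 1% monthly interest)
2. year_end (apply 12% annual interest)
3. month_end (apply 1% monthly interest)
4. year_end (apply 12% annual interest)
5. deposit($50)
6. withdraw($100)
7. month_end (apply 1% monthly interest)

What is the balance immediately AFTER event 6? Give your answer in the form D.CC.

After 1 (month_end (apply 1% monthly interest)): balance=$505.00 total_interest=$5.00
After 2 (year_end (apply 12% annual interest)): balance=$565.60 total_interest=$65.60
After 3 (month_end (apply 1% monthly interest)): balance=$571.25 total_interest=$71.25
After 4 (year_end (apply 12% annual interest)): balance=$639.80 total_interest=$139.80
After 5 (deposit($50)): balance=$689.80 total_interest=$139.80
After 6 (withdraw($100)): balance=$589.80 total_interest=$139.80

Answer: 589.80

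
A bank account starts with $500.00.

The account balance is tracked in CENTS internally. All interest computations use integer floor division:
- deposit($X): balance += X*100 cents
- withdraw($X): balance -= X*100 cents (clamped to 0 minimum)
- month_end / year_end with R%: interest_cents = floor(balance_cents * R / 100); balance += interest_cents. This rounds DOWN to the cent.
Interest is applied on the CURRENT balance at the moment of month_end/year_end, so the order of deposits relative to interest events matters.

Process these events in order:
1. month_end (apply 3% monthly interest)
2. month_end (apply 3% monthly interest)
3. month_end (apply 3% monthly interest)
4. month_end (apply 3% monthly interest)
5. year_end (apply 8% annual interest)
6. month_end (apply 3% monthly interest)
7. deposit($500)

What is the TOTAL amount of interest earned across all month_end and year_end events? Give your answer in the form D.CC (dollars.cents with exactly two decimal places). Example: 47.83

After 1 (month_end (apply 3% monthly interest)): balance=$515.00 total_interest=$15.00
After 2 (month_end (apply 3% monthly interest)): balance=$530.45 total_interest=$30.45
After 3 (month_end (apply 3% monthly interest)): balance=$546.36 total_interest=$46.36
After 4 (month_end (apply 3% monthly interest)): balance=$562.75 total_interest=$62.75
After 5 (year_end (apply 8% annual interest)): balance=$607.77 total_interest=$107.77
After 6 (month_end (apply 3% monthly interest)): balance=$626.00 total_interest=$126.00
After 7 (deposit($500)): balance=$1126.00 total_interest=$126.00

Answer: 126.00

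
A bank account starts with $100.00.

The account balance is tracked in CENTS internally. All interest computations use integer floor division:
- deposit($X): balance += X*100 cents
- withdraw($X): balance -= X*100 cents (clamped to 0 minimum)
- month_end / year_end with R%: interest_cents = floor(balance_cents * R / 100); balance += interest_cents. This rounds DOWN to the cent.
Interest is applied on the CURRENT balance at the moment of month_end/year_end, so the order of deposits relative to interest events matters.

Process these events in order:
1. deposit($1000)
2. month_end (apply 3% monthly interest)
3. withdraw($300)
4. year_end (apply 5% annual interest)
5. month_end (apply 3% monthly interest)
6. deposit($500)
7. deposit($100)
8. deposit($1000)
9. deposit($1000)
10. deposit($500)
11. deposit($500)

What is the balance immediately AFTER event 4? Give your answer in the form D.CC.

Answer: 874.65

Derivation:
After 1 (deposit($1000)): balance=$1100.00 total_interest=$0.00
After 2 (month_end (apply 3% monthly interest)): balance=$1133.00 total_interest=$33.00
After 3 (withdraw($300)): balance=$833.00 total_interest=$33.00
After 4 (year_end (apply 5% annual interest)): balance=$874.65 total_interest=$74.65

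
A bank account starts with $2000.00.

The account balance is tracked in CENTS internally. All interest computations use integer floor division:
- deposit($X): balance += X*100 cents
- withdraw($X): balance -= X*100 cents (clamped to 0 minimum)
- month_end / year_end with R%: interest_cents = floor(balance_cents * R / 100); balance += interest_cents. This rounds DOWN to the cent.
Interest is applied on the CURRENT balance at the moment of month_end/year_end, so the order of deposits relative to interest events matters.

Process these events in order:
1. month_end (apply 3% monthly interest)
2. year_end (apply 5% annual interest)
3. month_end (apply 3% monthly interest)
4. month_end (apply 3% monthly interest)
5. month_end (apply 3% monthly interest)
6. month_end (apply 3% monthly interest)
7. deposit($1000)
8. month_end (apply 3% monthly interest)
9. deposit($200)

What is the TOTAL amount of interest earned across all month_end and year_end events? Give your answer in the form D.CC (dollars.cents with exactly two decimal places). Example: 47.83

Answer: 537.49

Derivation:
After 1 (month_end (apply 3% monthly interest)): balance=$2060.00 total_interest=$60.00
After 2 (year_end (apply 5% annual interest)): balance=$2163.00 total_interest=$163.00
After 3 (month_end (apply 3% monthly interest)): balance=$2227.89 total_interest=$227.89
After 4 (month_end (apply 3% monthly interest)): balance=$2294.72 total_interest=$294.72
After 5 (month_end (apply 3% monthly interest)): balance=$2363.56 total_interest=$363.56
After 6 (month_end (apply 3% monthly interest)): balance=$2434.46 total_interest=$434.46
After 7 (deposit($1000)): balance=$3434.46 total_interest=$434.46
After 8 (month_end (apply 3% monthly interest)): balance=$3537.49 total_interest=$537.49
After 9 (deposit($200)): balance=$3737.49 total_interest=$537.49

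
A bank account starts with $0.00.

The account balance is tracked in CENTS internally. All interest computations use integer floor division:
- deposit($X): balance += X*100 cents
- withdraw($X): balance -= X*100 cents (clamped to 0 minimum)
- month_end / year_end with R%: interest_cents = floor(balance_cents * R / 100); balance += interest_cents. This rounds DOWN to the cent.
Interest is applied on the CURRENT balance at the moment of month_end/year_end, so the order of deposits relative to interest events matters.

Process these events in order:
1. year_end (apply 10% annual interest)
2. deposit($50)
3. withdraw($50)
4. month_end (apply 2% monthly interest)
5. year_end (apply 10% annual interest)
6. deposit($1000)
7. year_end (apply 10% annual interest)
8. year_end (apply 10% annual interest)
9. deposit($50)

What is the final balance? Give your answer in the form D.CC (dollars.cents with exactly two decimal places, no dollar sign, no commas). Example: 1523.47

After 1 (year_end (apply 10% annual interest)): balance=$0.00 total_interest=$0.00
After 2 (deposit($50)): balance=$50.00 total_interest=$0.00
After 3 (withdraw($50)): balance=$0.00 total_interest=$0.00
After 4 (month_end (apply 2% monthly interest)): balance=$0.00 total_interest=$0.00
After 5 (year_end (apply 10% annual interest)): balance=$0.00 total_interest=$0.00
After 6 (deposit($1000)): balance=$1000.00 total_interest=$0.00
After 7 (year_end (apply 10% annual interest)): balance=$1100.00 total_interest=$100.00
After 8 (year_end (apply 10% annual interest)): balance=$1210.00 total_interest=$210.00
After 9 (deposit($50)): balance=$1260.00 total_interest=$210.00

Answer: 1260.00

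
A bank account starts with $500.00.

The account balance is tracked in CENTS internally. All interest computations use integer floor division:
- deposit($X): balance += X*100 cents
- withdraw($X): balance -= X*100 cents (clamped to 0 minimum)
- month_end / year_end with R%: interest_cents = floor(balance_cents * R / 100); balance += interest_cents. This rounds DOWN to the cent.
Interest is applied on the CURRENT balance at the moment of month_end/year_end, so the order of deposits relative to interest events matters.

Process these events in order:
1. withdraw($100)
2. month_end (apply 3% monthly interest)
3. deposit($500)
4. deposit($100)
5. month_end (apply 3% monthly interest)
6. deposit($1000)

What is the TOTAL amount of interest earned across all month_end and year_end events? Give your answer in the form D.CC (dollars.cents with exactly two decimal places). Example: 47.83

Answer: 42.36

Derivation:
After 1 (withdraw($100)): balance=$400.00 total_interest=$0.00
After 2 (month_end (apply 3% monthly interest)): balance=$412.00 total_interest=$12.00
After 3 (deposit($500)): balance=$912.00 total_interest=$12.00
After 4 (deposit($100)): balance=$1012.00 total_interest=$12.00
After 5 (month_end (apply 3% monthly interest)): balance=$1042.36 total_interest=$42.36
After 6 (deposit($1000)): balance=$2042.36 total_interest=$42.36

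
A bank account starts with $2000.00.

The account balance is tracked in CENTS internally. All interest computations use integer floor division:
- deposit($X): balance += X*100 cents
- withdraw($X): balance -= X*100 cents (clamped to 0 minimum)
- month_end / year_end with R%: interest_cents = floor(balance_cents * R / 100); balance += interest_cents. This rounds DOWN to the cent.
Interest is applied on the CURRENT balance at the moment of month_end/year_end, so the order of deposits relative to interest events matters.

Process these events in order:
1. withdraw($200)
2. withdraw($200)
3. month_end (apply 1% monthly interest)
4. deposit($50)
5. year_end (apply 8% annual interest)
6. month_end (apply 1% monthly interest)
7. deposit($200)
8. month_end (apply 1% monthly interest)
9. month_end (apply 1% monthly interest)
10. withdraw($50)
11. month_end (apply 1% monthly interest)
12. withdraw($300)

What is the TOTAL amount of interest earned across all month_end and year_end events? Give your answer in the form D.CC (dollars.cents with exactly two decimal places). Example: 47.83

After 1 (withdraw($200)): balance=$1800.00 total_interest=$0.00
After 2 (withdraw($200)): balance=$1600.00 total_interest=$0.00
After 3 (month_end (apply 1% monthly interest)): balance=$1616.00 total_interest=$16.00
After 4 (deposit($50)): balance=$1666.00 total_interest=$16.00
After 5 (year_end (apply 8% annual interest)): balance=$1799.28 total_interest=$149.28
After 6 (month_end (apply 1% monthly interest)): balance=$1817.27 total_interest=$167.27
After 7 (deposit($200)): balance=$2017.27 total_interest=$167.27
After 8 (month_end (apply 1% monthly interest)): balance=$2037.44 total_interest=$187.44
After 9 (month_end (apply 1% monthly interest)): balance=$2057.81 total_interest=$207.81
After 10 (withdraw($50)): balance=$2007.81 total_interest=$207.81
After 11 (month_end (apply 1% monthly interest)): balance=$2027.88 total_interest=$227.88
After 12 (withdraw($300)): balance=$1727.88 total_interest=$227.88

Answer: 227.88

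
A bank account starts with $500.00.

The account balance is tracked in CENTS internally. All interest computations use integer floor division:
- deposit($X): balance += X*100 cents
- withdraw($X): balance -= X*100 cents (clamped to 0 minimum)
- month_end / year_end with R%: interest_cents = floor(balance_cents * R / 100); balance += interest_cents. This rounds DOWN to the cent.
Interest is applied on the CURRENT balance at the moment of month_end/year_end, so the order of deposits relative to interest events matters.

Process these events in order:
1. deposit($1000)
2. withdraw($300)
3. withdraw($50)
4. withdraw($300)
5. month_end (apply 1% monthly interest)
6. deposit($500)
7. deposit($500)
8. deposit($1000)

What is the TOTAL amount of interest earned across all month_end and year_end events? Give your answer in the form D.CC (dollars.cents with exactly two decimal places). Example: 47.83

Answer: 8.50

Derivation:
After 1 (deposit($1000)): balance=$1500.00 total_interest=$0.00
After 2 (withdraw($300)): balance=$1200.00 total_interest=$0.00
After 3 (withdraw($50)): balance=$1150.00 total_interest=$0.00
After 4 (withdraw($300)): balance=$850.00 total_interest=$0.00
After 5 (month_end (apply 1% monthly interest)): balance=$858.50 total_interest=$8.50
After 6 (deposit($500)): balance=$1358.50 total_interest=$8.50
After 7 (deposit($500)): balance=$1858.50 total_interest=$8.50
After 8 (deposit($1000)): balance=$2858.50 total_interest=$8.50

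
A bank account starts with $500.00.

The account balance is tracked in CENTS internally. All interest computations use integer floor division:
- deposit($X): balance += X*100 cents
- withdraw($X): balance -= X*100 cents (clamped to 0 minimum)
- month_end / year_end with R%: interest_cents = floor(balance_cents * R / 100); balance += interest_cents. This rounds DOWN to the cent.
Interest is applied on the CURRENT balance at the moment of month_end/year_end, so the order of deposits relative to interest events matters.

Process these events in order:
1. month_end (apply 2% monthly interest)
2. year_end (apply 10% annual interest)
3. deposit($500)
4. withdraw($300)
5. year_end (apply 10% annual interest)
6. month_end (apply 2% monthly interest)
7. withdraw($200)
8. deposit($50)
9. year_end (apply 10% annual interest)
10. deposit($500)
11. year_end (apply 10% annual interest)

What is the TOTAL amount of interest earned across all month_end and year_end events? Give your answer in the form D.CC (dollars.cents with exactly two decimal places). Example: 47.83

After 1 (month_end (apply 2% monthly interest)): balance=$510.00 total_interest=$10.00
After 2 (year_end (apply 10% annual interest)): balance=$561.00 total_interest=$61.00
After 3 (deposit($500)): balance=$1061.00 total_interest=$61.00
After 4 (withdraw($300)): balance=$761.00 total_interest=$61.00
After 5 (year_end (apply 10% annual interest)): balance=$837.10 total_interest=$137.10
After 6 (month_end (apply 2% monthly interest)): balance=$853.84 total_interest=$153.84
After 7 (withdraw($200)): balance=$653.84 total_interest=$153.84
After 8 (deposit($50)): balance=$703.84 total_interest=$153.84
After 9 (year_end (apply 10% annual interest)): balance=$774.22 total_interest=$224.22
After 10 (deposit($500)): balance=$1274.22 total_interest=$224.22
After 11 (year_end (apply 10% annual interest)): balance=$1401.64 total_interest=$351.64

Answer: 351.64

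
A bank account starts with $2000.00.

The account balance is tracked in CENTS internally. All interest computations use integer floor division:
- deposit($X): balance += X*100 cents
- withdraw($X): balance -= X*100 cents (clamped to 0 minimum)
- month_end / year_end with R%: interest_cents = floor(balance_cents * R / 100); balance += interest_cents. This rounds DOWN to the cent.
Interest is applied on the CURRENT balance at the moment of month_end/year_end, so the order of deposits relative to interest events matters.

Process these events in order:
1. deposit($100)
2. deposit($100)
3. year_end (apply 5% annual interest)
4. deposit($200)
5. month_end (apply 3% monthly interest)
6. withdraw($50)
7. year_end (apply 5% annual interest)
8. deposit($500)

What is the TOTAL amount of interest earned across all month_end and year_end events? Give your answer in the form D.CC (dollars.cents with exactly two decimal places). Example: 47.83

Answer: 312.06

Derivation:
After 1 (deposit($100)): balance=$2100.00 total_interest=$0.00
After 2 (deposit($100)): balance=$2200.00 total_interest=$0.00
After 3 (year_end (apply 5% annual interest)): balance=$2310.00 total_interest=$110.00
After 4 (deposit($200)): balance=$2510.00 total_interest=$110.00
After 5 (month_end (apply 3% monthly interest)): balance=$2585.30 total_interest=$185.30
After 6 (withdraw($50)): balance=$2535.30 total_interest=$185.30
After 7 (year_end (apply 5% annual interest)): balance=$2662.06 total_interest=$312.06
After 8 (deposit($500)): balance=$3162.06 total_interest=$312.06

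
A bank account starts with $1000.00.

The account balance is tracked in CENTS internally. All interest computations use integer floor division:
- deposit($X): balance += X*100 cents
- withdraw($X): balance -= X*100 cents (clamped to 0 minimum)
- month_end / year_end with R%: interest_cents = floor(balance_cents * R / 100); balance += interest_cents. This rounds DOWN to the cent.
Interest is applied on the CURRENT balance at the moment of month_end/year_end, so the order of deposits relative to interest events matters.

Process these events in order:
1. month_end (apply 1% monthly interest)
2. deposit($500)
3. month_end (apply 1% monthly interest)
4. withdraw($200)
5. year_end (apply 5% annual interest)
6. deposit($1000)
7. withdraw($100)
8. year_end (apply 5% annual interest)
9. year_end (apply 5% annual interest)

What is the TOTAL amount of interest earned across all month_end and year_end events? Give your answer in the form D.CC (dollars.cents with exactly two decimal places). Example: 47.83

Answer: 326.20

Derivation:
After 1 (month_end (apply 1% monthly interest)): balance=$1010.00 total_interest=$10.00
After 2 (deposit($500)): balance=$1510.00 total_interest=$10.00
After 3 (month_end (apply 1% monthly interest)): balance=$1525.10 total_interest=$25.10
After 4 (withdraw($200)): balance=$1325.10 total_interest=$25.10
After 5 (year_end (apply 5% annual interest)): balance=$1391.35 total_interest=$91.35
After 6 (deposit($1000)): balance=$2391.35 total_interest=$91.35
After 7 (withdraw($100)): balance=$2291.35 total_interest=$91.35
After 8 (year_end (apply 5% annual interest)): balance=$2405.91 total_interest=$205.91
After 9 (year_end (apply 5% annual interest)): balance=$2526.20 total_interest=$326.20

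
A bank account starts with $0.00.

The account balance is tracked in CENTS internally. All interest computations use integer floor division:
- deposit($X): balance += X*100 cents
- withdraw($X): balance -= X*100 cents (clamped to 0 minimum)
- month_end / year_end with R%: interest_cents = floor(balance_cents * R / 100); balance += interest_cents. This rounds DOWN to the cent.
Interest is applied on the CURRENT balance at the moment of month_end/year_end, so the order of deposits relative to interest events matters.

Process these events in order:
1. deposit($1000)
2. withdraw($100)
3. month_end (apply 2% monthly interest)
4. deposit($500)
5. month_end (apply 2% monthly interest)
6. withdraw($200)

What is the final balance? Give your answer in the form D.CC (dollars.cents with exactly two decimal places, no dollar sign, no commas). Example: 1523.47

After 1 (deposit($1000)): balance=$1000.00 total_interest=$0.00
After 2 (withdraw($100)): balance=$900.00 total_interest=$0.00
After 3 (month_end (apply 2% monthly interest)): balance=$918.00 total_interest=$18.00
After 4 (deposit($500)): balance=$1418.00 total_interest=$18.00
After 5 (month_end (apply 2% monthly interest)): balance=$1446.36 total_interest=$46.36
After 6 (withdraw($200)): balance=$1246.36 total_interest=$46.36

Answer: 1246.36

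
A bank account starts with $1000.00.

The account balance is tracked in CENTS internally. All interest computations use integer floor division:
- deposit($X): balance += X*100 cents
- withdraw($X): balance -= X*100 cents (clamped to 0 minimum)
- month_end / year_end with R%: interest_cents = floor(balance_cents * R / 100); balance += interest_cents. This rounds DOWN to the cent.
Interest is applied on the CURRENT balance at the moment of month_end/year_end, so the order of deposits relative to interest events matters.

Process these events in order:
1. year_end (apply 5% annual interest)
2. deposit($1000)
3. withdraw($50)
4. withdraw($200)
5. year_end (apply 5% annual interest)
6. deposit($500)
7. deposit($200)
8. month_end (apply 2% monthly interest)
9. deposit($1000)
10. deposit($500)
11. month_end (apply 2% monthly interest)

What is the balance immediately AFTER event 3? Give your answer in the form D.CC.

Answer: 2000.00

Derivation:
After 1 (year_end (apply 5% annual interest)): balance=$1050.00 total_interest=$50.00
After 2 (deposit($1000)): balance=$2050.00 total_interest=$50.00
After 3 (withdraw($50)): balance=$2000.00 total_interest=$50.00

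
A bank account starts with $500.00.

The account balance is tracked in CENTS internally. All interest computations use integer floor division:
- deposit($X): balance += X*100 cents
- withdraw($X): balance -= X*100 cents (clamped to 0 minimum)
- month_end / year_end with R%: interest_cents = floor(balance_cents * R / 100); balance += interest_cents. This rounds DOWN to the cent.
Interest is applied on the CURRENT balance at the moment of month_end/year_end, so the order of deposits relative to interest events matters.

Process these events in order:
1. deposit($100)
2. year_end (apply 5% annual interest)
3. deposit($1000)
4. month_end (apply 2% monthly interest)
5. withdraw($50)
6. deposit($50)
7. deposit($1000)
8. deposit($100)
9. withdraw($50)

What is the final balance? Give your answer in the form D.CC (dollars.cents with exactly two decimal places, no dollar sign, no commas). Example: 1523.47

Answer: 2712.60

Derivation:
After 1 (deposit($100)): balance=$600.00 total_interest=$0.00
After 2 (year_end (apply 5% annual interest)): balance=$630.00 total_interest=$30.00
After 3 (deposit($1000)): balance=$1630.00 total_interest=$30.00
After 4 (month_end (apply 2% monthly interest)): balance=$1662.60 total_interest=$62.60
After 5 (withdraw($50)): balance=$1612.60 total_interest=$62.60
After 6 (deposit($50)): balance=$1662.60 total_interest=$62.60
After 7 (deposit($1000)): balance=$2662.60 total_interest=$62.60
After 8 (deposit($100)): balance=$2762.60 total_interest=$62.60
After 9 (withdraw($50)): balance=$2712.60 total_interest=$62.60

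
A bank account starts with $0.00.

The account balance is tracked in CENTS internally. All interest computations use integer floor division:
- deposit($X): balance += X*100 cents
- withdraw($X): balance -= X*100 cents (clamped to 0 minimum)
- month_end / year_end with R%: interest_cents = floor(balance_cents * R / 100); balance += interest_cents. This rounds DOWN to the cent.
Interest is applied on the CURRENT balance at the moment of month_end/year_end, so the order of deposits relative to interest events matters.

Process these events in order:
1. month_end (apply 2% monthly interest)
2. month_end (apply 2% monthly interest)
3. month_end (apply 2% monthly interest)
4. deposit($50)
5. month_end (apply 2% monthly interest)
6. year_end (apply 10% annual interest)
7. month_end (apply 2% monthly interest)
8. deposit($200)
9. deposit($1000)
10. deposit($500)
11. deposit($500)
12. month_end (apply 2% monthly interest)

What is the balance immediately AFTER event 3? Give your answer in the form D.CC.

After 1 (month_end (apply 2% monthly interest)): balance=$0.00 total_interest=$0.00
After 2 (month_end (apply 2% monthly interest)): balance=$0.00 total_interest=$0.00
After 3 (month_end (apply 2% monthly interest)): balance=$0.00 total_interest=$0.00

Answer: 0.00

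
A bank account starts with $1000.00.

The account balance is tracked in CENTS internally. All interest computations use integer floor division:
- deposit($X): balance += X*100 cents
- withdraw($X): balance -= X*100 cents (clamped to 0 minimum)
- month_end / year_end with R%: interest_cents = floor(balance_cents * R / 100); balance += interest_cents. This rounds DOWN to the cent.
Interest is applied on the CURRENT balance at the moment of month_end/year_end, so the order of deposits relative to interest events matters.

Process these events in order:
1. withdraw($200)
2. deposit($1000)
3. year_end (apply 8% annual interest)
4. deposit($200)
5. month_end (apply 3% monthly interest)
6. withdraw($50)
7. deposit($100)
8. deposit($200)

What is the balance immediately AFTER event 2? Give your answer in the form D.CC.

Answer: 1800.00

Derivation:
After 1 (withdraw($200)): balance=$800.00 total_interest=$0.00
After 2 (deposit($1000)): balance=$1800.00 total_interest=$0.00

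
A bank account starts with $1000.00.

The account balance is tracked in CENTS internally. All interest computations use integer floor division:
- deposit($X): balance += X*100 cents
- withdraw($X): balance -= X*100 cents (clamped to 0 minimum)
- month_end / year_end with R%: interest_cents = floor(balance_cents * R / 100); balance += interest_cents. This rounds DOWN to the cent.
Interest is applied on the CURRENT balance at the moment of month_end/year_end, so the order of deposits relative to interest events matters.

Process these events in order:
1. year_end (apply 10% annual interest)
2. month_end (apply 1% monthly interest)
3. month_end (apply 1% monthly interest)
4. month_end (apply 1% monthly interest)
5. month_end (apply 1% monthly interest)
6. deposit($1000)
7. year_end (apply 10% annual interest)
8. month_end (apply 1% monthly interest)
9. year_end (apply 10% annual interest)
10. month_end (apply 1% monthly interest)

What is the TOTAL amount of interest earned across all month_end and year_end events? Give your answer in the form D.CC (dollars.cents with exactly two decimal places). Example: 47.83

Answer: 647.18

Derivation:
After 1 (year_end (apply 10% annual interest)): balance=$1100.00 total_interest=$100.00
After 2 (month_end (apply 1% monthly interest)): balance=$1111.00 total_interest=$111.00
After 3 (month_end (apply 1% monthly interest)): balance=$1122.11 total_interest=$122.11
After 4 (month_end (apply 1% monthly interest)): balance=$1133.33 total_interest=$133.33
After 5 (month_end (apply 1% monthly interest)): balance=$1144.66 total_interest=$144.66
After 6 (deposit($1000)): balance=$2144.66 total_interest=$144.66
After 7 (year_end (apply 10% annual interest)): balance=$2359.12 total_interest=$359.12
After 8 (month_end (apply 1% monthly interest)): balance=$2382.71 total_interest=$382.71
After 9 (year_end (apply 10% annual interest)): balance=$2620.98 total_interest=$620.98
After 10 (month_end (apply 1% monthly interest)): balance=$2647.18 total_interest=$647.18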